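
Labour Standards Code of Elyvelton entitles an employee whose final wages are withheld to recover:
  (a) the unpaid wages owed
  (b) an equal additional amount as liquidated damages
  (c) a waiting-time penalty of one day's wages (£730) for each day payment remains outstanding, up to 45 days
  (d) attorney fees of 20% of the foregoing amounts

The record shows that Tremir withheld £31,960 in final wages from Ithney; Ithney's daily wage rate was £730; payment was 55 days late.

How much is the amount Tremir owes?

£116,124

Liquidated damages (equal amount): £31,960
Penalty days: min(55, 45) = 45
Waiting-time penalty: 45 × £730 = £32,850
Subtotal: £31,960 + £31,960 + £32,850 = £96,770
Attorney fees: 20% of £96,770 = £19,354
Total award: £96,770 + £19,354 = £116,124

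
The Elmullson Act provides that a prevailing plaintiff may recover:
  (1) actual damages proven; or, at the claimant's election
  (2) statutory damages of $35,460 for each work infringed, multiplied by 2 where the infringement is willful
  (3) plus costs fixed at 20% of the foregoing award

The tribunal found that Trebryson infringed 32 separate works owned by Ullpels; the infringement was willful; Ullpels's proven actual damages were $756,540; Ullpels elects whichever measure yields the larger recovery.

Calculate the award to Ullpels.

Award: $2,723,328

Statutory damages: 32 × $35,460 = $1,134,720
Doubled: 2 × $1,134,720 = $2,269,440
Greater of actual damages ($756,540) or enhanced statutory damages ($2,269,440): $2,269,440
Costs: 20% of $2,269,440 = $453,888
Award plus costs: $2,269,440 + $453,888 = $2,723,328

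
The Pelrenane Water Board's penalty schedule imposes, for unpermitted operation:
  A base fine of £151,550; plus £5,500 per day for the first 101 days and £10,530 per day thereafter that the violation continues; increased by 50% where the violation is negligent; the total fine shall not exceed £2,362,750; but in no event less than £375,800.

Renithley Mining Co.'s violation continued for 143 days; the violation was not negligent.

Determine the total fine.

First 101 days: 101 × £5,500 = £555,500
Remaining days: (143 − 101) × £10,530 = £442,260
Per-day component: £555,500 + £442,260 = £997,760
Base plus per-day: £151,550 + £997,760 = £1,149,310
The violation was not negligent: no 50% increase.
Cap at £2,362,750: £1,149,310 is within the cap, no reduction.
Minimum £375,800: £1,149,310 meets the minimum, no increase.

Civil penalty: £1,149,310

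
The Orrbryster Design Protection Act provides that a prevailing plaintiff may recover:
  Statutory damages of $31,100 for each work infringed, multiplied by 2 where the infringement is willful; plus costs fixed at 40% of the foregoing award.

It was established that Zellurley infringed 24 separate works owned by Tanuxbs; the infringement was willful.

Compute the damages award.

Statutory damages: 24 × $31,100 = $746,400
Doubled: 2 × $746,400 = $1,492,800
Costs: 40% of $1,492,800 = $597,120
Award plus costs: $1,492,800 + $597,120 = $2,089,920

$2,089,920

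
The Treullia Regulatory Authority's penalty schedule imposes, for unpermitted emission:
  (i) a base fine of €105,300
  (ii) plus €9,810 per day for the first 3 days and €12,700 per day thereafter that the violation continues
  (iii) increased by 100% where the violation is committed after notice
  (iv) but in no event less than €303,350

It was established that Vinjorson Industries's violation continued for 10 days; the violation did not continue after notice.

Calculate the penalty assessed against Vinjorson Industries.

€303,350

First 3 days: 3 × €9,810 = €29,430
Remaining days: (10 − 3) × €12,700 = €88,900
Per-day component: €29,430 + €88,900 = €118,330
Base plus per-day: €105,300 + €118,330 = €223,630
The violation did not continue after notice: no 100% increase.
Minimum €303,350: €223,630 is below the minimum → €303,350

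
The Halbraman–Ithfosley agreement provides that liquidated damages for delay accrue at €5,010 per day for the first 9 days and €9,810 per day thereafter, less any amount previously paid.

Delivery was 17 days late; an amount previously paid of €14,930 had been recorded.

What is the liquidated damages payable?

Liquidated damages: €108,640

First 9 days: 9 × €5,010 = €45,090
Remaining days: (17 − 9) × €9,810 = €78,480
Accrued per-day damages: €45,090 + €78,480 = €123,570
Less amount previously paid: €123,570 − €14,930 = €108,640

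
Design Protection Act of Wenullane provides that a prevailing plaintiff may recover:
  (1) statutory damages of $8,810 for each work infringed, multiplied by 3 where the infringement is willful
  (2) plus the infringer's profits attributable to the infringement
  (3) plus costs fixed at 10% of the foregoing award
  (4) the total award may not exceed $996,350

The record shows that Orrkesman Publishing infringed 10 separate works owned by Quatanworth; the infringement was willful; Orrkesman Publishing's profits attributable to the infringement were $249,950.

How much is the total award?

Statutory damages: 10 × $8,810 = $88,100
Trebled: 3 × $88,100 = $264,300
Combined award: $264,300 + $249,950 = $514,250
Costs: 10% of $514,250 = $51,425
Award plus costs: $514,250 + $51,425 = $565,675
Cap at $996,350: $565,675 is within the cap, no reduction.

Award: $565,675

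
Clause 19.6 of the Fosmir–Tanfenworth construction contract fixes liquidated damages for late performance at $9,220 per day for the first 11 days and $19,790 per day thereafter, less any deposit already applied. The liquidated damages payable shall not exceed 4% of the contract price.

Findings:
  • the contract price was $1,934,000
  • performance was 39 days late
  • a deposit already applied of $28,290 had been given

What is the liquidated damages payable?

First 11 days: 11 × $9,220 = $101,420
Remaining days: (39 − 11) × $19,790 = $554,120
Accrued per-day damages: $101,420 + $554,120 = $655,540
Less deposit already applied: $655,540 − $28,290 = $627,250
Cap: 4% of $1,934,000 = $77,360
Cap at $77,360: $627,250 exceeds the cap → $77,360

$77,360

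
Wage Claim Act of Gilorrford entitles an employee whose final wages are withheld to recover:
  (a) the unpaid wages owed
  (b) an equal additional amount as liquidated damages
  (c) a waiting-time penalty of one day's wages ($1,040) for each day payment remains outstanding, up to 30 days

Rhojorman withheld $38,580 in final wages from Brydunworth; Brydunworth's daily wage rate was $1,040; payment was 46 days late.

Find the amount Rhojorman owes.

$108,360

Liquidated damages (equal amount): $38,580
Penalty days: min(46, 30) = 30
Waiting-time penalty: 30 × $1,040 = $31,200
Total award: $38,580 + $38,580 + $31,200 = $108,360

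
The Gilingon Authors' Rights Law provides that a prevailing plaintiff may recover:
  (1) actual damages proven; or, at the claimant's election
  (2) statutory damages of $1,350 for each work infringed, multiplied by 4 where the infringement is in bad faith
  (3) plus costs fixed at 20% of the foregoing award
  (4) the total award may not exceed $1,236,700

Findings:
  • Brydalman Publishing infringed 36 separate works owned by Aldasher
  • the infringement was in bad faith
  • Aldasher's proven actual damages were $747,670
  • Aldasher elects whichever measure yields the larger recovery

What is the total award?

Statutory damages: 36 × $1,350 = $48,600
Multiplied by 4: 4 × $48,600 = $194,400
Greater of actual damages ($747,670) or enhanced statutory damages ($194,400): $747,670
Costs: 20% of $747,670 = $149,534
Award plus costs: $747,670 + $149,534 = $897,204
Cap at $1,236,700: $897,204 is within the cap, no reduction.

Award: $897,204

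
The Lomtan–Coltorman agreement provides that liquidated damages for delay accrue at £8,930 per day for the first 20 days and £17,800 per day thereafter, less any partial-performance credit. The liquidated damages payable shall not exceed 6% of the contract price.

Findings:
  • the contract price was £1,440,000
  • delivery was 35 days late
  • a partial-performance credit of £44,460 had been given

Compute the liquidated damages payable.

£86,400

First 20 days: 20 × £8,930 = £178,600
Remaining days: (35 − 20) × £17,800 = £267,000
Accrued per-day damages: £178,600 + £267,000 = £445,600
Less partial-performance credit: £445,600 − £44,460 = £401,140
Cap: 6% of £1,440,000 = £86,400
Cap at £86,400: £401,140 exceeds the cap → £86,400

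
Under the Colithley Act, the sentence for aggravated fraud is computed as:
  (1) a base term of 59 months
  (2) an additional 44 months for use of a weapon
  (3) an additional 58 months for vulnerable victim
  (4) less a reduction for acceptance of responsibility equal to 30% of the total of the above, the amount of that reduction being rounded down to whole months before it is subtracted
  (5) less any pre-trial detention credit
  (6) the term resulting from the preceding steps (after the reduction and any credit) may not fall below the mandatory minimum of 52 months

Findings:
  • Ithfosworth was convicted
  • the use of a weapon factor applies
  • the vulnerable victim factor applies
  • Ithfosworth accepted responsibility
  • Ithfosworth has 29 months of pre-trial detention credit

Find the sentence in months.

84 months

Use of a weapon enhancement: +44 months
Vulnerable victim enhancement: +58 months
Adjusted term: 59 months + 44 months + 58 months = 161 months
Acceptance of responsibility reduction: 30% of 161 months = 48 months (rounded down)
After reduction: 161 − 48 = 113 months
Less pre-trial detention credit: 113 months − 29 months = 84 months
Minimum 52 months: 84 months meets the minimum, no increase.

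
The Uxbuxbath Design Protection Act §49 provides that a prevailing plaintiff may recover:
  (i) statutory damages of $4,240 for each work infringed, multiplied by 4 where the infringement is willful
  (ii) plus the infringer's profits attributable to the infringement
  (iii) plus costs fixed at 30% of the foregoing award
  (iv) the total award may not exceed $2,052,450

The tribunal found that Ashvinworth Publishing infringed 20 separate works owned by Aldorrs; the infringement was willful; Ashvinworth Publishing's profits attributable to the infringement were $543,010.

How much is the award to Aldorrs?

$1,146,873

Statutory damages: 20 × $4,240 = $84,800
Multiplied by 4: 4 × $84,800 = $339,200
Combined award: $339,200 + $543,010 = $882,210
Costs: 30% of $882,210 = $264,663
Award plus costs: $882,210 + $264,663 = $1,146,873
Cap at $2,052,450: $1,146,873 is within the cap, no reduction.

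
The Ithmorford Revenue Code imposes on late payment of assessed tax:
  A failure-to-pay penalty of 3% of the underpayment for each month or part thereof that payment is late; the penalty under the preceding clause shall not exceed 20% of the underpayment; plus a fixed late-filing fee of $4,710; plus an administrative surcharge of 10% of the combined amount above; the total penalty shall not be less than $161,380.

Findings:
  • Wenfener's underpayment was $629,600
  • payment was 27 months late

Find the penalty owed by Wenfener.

Accrued rate: 3% × 27 = 81%, capped at 20% → 20%
Failure-to-pay penalty: 20% of $629,600 = $125,920
Penalty before surcharge: $125,920 + $4,710 = $130,630
Administrative surcharge: 10% of $130,630 = $13,063
Total penalty: $130,630 + $13,063 = $143,693
Minimum $161,380: $143,693 is below the minimum → $161,380

$161,380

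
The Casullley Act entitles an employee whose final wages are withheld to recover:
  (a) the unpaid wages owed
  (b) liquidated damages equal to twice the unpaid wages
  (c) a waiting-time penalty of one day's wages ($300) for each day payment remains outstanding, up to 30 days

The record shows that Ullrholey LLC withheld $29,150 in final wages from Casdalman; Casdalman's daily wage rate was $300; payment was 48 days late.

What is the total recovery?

$96,450

Doubled: 2 × $29,150 = $58,300
Penalty days: min(48, 30) = 30
Waiting-time penalty: 30 × $300 = $9,000
Total award: $29,150 + $58,300 + $9,000 = $96,450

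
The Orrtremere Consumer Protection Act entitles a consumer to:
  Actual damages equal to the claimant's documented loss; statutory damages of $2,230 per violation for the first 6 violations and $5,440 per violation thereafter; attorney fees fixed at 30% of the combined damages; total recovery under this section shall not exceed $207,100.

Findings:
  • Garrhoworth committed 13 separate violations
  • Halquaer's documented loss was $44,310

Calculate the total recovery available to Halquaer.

First 6 violations: 6 × $2,230 = $13,380
Remaining violations: (13 − 6) × $5,440 = $38,080
Statutory damages: $13,380 + $38,080 = $51,460
Combined damages: $44,310 + $51,460 = $95,770
Attorney fees: 30% of $95,770 = $28,731
Total before cap: $95,770 + $28,731 = $124,501
Cap at $207,100: $124,501 is within the cap, no reduction.

$124,501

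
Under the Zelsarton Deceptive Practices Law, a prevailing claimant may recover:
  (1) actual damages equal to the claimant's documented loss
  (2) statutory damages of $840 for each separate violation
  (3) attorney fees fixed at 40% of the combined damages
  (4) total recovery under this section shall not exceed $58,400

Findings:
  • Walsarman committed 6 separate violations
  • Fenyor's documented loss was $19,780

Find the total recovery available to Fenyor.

$34,748

Statutory damages: 6 × $840 = $5,040
Combined damages: $19,780 + $5,040 = $24,820
Attorney fees: 40% of $24,820 = $9,928
Total before cap: $24,820 + $9,928 = $34,748
Cap at $58,400: $34,748 is within the cap, no reduction.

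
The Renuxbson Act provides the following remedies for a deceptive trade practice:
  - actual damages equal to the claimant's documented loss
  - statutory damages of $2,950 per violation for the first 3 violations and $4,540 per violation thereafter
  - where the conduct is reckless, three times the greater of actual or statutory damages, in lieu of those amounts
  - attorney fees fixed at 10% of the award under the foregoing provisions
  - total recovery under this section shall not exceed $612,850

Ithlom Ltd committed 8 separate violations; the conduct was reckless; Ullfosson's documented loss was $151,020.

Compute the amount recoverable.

$498,366

First 3 violations: 3 × $2,950 = $8,850
Remaining violations: (8 − 3) × $4,540 = $22,700
Statutory damages: $8,850 + $22,700 = $31,550
Greater of actual damages ($151,020) or statutory damages ($31,550): $151,020
Trebled: 3 × $151,020 = $453,060
Attorney fees: 10% of $453,060 = $45,306
Total before cap: $453,060 + $45,306 = $498,366
Cap at $612,850: $498,366 is within the cap, no reduction.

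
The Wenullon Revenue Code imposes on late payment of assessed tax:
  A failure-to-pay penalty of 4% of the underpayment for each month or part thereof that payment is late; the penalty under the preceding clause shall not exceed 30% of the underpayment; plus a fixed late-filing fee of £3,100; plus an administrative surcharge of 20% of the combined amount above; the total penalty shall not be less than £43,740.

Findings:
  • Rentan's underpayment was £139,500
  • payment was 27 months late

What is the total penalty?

Accrued rate: 4% × 27 = 108%, capped at 30% → 30%
Failure-to-pay penalty: 30% of £139,500 = £41,850
Penalty before surcharge: £41,850 + £3,100 = £44,950
Administrative surcharge: 20% of £44,950 = £8,990
Total penalty: £44,950 + £8,990 = £53,940
Minimum £43,740: £53,940 meets the minimum, no increase.

£53,940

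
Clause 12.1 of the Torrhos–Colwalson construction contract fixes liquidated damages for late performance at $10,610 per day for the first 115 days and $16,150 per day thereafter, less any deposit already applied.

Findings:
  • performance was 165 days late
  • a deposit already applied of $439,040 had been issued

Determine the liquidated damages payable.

First 115 days: 115 × $10,610 = $1,220,150
Remaining days: (165 − 115) × $16,150 = $807,500
Accrued per-day damages: $1,220,150 + $807,500 = $2,027,650
Less deposit already applied: $2,027,650 − $439,040 = $1,588,610

Liquidated damages: $1,588,610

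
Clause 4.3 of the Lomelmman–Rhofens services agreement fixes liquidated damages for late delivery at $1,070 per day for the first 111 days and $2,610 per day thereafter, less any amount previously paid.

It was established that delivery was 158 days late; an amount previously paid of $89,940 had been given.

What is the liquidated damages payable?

First 111 days: 111 × $1,070 = $118,770
Remaining days: (158 − 111) × $2,610 = $122,670
Accrued per-day damages: $118,770 + $122,670 = $241,440
Less amount previously paid: $241,440 − $89,940 = $151,500

$151,500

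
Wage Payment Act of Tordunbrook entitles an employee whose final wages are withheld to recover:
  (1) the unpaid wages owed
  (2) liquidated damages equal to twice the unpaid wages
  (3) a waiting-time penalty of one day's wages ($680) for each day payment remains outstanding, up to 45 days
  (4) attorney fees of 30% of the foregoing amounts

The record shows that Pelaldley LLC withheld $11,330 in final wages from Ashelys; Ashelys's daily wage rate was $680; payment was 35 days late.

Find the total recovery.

$75,127

Doubled: 2 × $11,330 = $22,660
Penalty days: min(35, 45) = 35
Waiting-time penalty: 35 × $680 = $23,800
Subtotal: $11,330 + $22,660 + $23,800 = $57,790
Attorney fees: 30% of $57,790 = $17,337
Total award: $57,790 + $17,337 = $75,127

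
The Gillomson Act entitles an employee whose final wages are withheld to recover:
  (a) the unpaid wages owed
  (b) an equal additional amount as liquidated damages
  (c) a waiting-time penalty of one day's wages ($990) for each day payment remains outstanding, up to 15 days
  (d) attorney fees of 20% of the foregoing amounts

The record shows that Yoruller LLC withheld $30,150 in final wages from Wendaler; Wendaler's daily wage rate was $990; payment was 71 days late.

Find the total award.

Liquidated damages (equal amount): $30,150
Penalty days: min(71, 15) = 15
Waiting-time penalty: 15 × $990 = $14,850
Subtotal: $30,150 + $30,150 + $14,850 = $75,150
Attorney fees: 20% of $75,150 = $15,030
Total award: $75,150 + $15,030 = $90,180

$90,180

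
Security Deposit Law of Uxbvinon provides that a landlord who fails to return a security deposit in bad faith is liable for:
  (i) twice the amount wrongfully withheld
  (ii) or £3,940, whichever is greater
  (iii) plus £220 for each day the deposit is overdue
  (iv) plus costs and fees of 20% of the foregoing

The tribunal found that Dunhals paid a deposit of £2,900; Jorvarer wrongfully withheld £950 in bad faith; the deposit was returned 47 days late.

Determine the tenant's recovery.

Recovery: £17,136

Doubled: 2 × £950 = £1,900
Minimum £3,940: £1,900 is below the minimum → £3,940
Late-return penalty: 47 × £220 = £10,340
Damages plus late penalty: £3,940 + £10,340 = £14,280
Costs and fees: 20% of £14,280 = £2,856
Total recovery: £14,280 + £2,856 = £17,136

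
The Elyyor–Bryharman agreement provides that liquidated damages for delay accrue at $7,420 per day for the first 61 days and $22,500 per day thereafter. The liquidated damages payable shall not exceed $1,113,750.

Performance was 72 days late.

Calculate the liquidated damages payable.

Liquidated damages: $700,120

First 61 days: 61 × $7,420 = $452,620
Remaining days: (72 − 61) × $22,500 = $247,500
Accrued per-day damages: $452,620 + $247,500 = $700,120
Cap at $1,113,750: $700,120 is within the cap, no reduction.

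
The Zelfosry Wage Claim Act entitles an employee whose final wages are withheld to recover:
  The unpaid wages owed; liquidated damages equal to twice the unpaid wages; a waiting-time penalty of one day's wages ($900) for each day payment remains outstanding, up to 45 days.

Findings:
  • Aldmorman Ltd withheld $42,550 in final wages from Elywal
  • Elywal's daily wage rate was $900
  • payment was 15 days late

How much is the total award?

$141,150

Doubled: 2 × $42,550 = $85,100
Penalty days: min(15, 45) = 15
Waiting-time penalty: 15 × $900 = $13,500
Total award: $42,550 + $85,100 + $13,500 = $141,150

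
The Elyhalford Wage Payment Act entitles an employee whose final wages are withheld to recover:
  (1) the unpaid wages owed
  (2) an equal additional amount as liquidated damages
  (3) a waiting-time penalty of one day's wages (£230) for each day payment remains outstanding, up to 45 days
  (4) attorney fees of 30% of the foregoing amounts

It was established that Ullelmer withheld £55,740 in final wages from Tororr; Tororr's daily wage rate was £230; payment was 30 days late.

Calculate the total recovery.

£153,894

Liquidated damages (equal amount): £55,740
Penalty days: min(30, 45) = 30
Waiting-time penalty: 30 × £230 = £6,900
Subtotal: £55,740 + £55,740 + £6,900 = £118,380
Attorney fees: 30% of £118,380 = £35,514
Total award: £118,380 + £35,514 = £153,894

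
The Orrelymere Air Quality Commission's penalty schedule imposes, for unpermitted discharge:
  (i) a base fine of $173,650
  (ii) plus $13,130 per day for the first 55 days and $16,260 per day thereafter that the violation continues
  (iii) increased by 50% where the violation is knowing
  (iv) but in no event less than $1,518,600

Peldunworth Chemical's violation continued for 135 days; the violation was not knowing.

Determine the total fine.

$2,196,600

First 55 days: 55 × $13,130 = $722,150
Remaining days: (135 − 55) × $16,260 = $1,300,800
Per-day component: $722,150 + $1,300,800 = $2,022,950
Base plus per-day: $173,650 + $2,022,950 = $2,196,600
The violation was not knowing: no 50% increase.
Minimum $1,518,600: $2,196,600 meets the minimum, no increase.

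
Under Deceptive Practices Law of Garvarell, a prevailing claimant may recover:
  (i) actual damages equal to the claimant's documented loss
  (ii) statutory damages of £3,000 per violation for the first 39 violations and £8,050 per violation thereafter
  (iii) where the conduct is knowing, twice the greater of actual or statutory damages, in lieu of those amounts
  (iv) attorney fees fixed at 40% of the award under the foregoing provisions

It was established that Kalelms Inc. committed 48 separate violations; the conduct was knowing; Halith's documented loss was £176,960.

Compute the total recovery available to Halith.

£530,460

First 39 violations: 39 × £3,000 = £117,000
Remaining violations: (48 − 39) × £8,050 = £72,450
Statutory damages: £117,000 + £72,450 = £189,450
Greater of actual damages (£176,960) or statutory damages (£189,450): £189,450
Doubled: 2 × £189,450 = £378,900
Attorney fees: 40% of £378,900 = £151,560
Total recovery: £378,900 + £151,560 = £530,460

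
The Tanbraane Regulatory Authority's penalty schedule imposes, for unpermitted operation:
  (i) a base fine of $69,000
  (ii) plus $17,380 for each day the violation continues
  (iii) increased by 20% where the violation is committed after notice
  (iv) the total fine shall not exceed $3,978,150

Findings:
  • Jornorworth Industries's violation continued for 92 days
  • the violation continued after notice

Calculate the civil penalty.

$2,001,552

Per-day component: 92 × $17,380 = $1,598,960
Base plus per-day: $69,000 + $1,598,960 = $1,667,960
Enhancement: 20% of $1,667,960 = $333,592
Enhanced fine: $1,667,960 + $333,592 = $2,001,552
Cap at $3,978,150: $2,001,552 is within the cap, no reduction.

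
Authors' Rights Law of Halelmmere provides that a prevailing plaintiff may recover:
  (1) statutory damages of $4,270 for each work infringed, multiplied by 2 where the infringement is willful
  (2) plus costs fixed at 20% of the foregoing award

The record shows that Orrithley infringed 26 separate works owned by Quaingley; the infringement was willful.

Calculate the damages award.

Award: $266,448

Statutory damages: 26 × $4,270 = $111,020
Doubled: 2 × $111,020 = $222,040
Costs: 20% of $222,040 = $44,408
Award plus costs: $222,040 + $44,408 = $266,448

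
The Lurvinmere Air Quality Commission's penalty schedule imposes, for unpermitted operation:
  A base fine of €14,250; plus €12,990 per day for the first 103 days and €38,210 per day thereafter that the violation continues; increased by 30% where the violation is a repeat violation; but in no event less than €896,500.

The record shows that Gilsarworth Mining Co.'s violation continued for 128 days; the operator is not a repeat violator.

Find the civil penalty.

Civil penalty: €2,307,470

First 103 days: 103 × €12,990 = €1,337,970
Remaining days: (128 − 103) × €38,210 = €955,250
Per-day component: €1,337,970 + €955,250 = €2,293,220
Base plus per-day: €14,250 + €2,293,220 = €2,307,470
The operator is not a repeat violator: no 30% increase.
Minimum €896,500: €2,307,470 meets the minimum, no increase.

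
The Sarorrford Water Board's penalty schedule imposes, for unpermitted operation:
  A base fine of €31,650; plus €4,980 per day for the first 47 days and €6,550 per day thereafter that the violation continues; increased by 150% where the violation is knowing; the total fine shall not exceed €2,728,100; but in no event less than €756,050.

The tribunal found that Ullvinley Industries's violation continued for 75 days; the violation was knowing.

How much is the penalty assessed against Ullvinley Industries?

First 47 days: 47 × €4,980 = €234,060
Remaining days: (75 − 47) × €6,550 = €183,400
Per-day component: €234,060 + €183,400 = €417,460
Base plus per-day: €31,650 + €417,460 = €449,110
Enhancement: 150% of €449,110 = €673,665
Enhanced fine: €449,110 + €673,665 = €1,122,775
Cap at €2,728,100: €1,122,775 is within the cap, no reduction.
Minimum €756,050: €1,122,775 meets the minimum, no increase.

€1,122,775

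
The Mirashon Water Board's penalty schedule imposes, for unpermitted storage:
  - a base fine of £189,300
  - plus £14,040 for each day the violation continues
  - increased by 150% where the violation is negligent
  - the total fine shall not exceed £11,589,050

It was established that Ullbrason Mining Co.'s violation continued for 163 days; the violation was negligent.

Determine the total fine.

£6,194,550

Per-day component: 163 × £14,040 = £2,288,520
Base plus per-day: £189,300 + £2,288,520 = £2,477,820
Enhancement: 150% of £2,477,820 = £3,716,730
Enhanced fine: £2,477,820 + £3,716,730 = £6,194,550
Cap at £11,589,050: £6,194,550 is within the cap, no reduction.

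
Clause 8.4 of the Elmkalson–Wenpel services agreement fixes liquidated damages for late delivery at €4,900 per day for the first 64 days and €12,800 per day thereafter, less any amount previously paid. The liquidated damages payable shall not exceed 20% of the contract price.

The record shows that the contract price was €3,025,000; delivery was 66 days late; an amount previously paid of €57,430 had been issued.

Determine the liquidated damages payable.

€281,770

First 64 days: 64 × €4,900 = €313,600
Remaining days: (66 − 64) × €12,800 = €25,600
Accrued per-day damages: €313,600 + €25,600 = €339,200
Less amount previously paid: €339,200 − €57,430 = €281,770
Cap: 20% of €3,025,000 = €605,000
Cap at €605,000: €281,770 is within the cap, no reduction.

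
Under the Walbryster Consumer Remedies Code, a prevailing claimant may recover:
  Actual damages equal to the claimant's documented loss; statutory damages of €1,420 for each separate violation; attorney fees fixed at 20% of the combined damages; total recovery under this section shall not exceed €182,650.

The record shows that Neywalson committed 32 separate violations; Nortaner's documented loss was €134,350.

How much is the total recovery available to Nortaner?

Statutory damages: 32 × €1,420 = €45,440
Combined damages: €134,350 + €45,440 = €179,790
Attorney fees: 20% of €179,790 = €35,958
Total before cap: €179,790 + €35,958 = €215,748
Cap at €182,650: €215,748 exceeds the cap → €182,650

€182,650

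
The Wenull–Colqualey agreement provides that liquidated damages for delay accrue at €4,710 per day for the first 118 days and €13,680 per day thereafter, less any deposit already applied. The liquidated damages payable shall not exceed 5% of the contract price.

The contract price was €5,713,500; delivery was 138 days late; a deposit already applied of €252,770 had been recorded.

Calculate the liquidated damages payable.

First 118 days: 118 × €4,710 = €555,780
Remaining days: (138 − 118) × €13,680 = €273,600
Accrued per-day damages: €555,780 + €273,600 = €829,380
Less deposit already applied: €829,380 − €252,770 = €576,610
Cap: 5% of €5,713,500 = €285,675
Cap at €285,675: €576,610 exceeds the cap → €285,675

Liquidated damages: €285,675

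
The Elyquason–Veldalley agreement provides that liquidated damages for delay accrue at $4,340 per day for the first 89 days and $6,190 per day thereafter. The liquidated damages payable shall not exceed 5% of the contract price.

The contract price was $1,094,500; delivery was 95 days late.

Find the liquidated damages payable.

$54,725

First 89 days: 89 × $4,340 = $386,260
Remaining days: (95 − 89) × $6,190 = $37,140
Accrued per-day damages: $386,260 + $37,140 = $423,400
Cap: 5% of $1,094,500 = $54,725
Cap at $54,725: $423,400 exceeds the cap → $54,725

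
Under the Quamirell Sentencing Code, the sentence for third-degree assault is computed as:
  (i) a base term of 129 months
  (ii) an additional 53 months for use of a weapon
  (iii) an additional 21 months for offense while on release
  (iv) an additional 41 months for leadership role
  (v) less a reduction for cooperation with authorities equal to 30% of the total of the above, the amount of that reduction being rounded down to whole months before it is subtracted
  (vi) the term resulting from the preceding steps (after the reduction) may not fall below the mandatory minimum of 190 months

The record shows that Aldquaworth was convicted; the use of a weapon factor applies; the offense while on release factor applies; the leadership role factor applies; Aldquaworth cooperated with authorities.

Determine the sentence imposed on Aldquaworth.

Use of a weapon enhancement: +53 months
Offense while on release enhancement: +21 months
Leadership role enhancement: +41 months
Adjusted term: 129 months + 53 months + 21 months + 41 months = 244 months
Cooperation with authorities reduction: 30% of 244 months = 73 months (rounded down)
After reduction: 244 − 73 = 171 months
Minimum 190 months: 171 months is below the minimum → 190 months

190 months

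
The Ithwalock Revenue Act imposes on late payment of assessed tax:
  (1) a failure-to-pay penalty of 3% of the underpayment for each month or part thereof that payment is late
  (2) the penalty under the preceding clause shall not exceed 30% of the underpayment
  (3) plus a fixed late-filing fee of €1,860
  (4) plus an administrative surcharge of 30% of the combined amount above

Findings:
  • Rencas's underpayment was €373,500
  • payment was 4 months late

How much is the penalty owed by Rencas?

€60,684

Accrued rate: 3% × 4 = 12%, capped at 30% → 12%
Failure-to-pay penalty: 12% of €373,500 = €44,820
Penalty before surcharge: €44,820 + €1,860 = €46,680
Administrative surcharge: 30% of €46,680 = €14,004
Total penalty: €46,680 + €14,004 = €60,684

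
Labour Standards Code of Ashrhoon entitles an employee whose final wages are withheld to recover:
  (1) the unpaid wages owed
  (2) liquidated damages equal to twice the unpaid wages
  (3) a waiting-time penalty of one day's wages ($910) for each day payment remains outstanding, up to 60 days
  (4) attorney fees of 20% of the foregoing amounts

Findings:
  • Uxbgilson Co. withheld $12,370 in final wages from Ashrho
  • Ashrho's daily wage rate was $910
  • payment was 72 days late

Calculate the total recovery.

Doubled: 2 × $12,370 = $24,740
Penalty days: min(72, 60) = 60
Waiting-time penalty: 60 × $910 = $54,600
Subtotal: $12,370 + $24,740 + $54,600 = $91,710
Attorney fees: 20% of $91,710 = $18,342
Total award: $91,710 + $18,342 = $110,052

$110,052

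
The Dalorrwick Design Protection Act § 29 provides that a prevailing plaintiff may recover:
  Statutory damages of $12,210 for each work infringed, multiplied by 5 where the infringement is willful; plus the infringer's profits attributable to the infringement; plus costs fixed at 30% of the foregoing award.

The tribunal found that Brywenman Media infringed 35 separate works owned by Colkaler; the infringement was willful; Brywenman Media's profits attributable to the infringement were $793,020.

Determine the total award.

$3,808,701

Statutory damages: 35 × $12,210 = $427,350
Multiplied by 5: 5 × $427,350 = $2,136,750
Combined award: $2,136,750 + $793,020 = $2,929,770
Costs: 30% of $2,929,770 = $878,931
Award plus costs: $2,929,770 + $878,931 = $3,808,701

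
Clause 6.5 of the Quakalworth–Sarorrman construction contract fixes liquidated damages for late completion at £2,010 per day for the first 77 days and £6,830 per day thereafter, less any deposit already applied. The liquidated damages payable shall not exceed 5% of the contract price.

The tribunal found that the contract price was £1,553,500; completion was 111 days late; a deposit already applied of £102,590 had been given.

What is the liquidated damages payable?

Liquidated damages: £77,675

First 77 days: 77 × £2,010 = £154,770
Remaining days: (111 − 77) × £6,830 = £232,220
Accrued per-day damages: £154,770 + £232,220 = £386,990
Less deposit already applied: £386,990 − £102,590 = £284,400
Cap: 5% of £1,553,500 = £77,675
Cap at £77,675: £284,400 exceeds the cap → £77,675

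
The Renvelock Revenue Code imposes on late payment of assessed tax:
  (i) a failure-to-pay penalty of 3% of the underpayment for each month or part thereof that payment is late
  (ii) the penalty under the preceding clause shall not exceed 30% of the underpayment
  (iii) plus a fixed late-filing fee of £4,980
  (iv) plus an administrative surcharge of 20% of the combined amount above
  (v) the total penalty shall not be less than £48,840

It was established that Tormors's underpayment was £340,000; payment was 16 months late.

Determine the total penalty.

Accrued rate: 3% × 16 = 48%, capped at 30% → 30%
Failure-to-pay penalty: 30% of £340,000 = £102,000
Penalty before surcharge: £102,000 + £4,980 = £106,980
Administrative surcharge: 20% of £106,980 = £21,396
Total penalty: £106,980 + £21,396 = £128,376
Minimum £48,840: £128,376 meets the minimum, no increase.

£128,376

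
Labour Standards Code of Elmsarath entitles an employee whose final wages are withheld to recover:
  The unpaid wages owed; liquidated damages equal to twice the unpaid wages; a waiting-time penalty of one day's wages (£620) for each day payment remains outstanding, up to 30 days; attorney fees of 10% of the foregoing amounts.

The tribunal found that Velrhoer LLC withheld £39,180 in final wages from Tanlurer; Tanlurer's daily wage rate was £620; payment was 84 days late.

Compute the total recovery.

£149,754

Doubled: 2 × £39,180 = £78,360
Penalty days: min(84, 30) = 30
Waiting-time penalty: 30 × £620 = £18,600
Subtotal: £39,180 + £78,360 + £18,600 = £136,140
Attorney fees: 10% of £136,140 = £13,614
Total award: £136,140 + £13,614 = £149,754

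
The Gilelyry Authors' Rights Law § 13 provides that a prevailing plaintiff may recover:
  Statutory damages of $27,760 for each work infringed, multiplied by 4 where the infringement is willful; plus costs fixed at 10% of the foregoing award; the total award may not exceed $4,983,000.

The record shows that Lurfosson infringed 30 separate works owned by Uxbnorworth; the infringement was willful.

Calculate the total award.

$3,664,320

Statutory damages: 30 × $27,760 = $832,800
Multiplied by 4: 4 × $832,800 = $3,331,200
Costs: 10% of $3,331,200 = $333,120
Award plus costs: $3,331,200 + $333,120 = $3,664,320
Cap at $4,983,000: $3,664,320 is within the cap, no reduction.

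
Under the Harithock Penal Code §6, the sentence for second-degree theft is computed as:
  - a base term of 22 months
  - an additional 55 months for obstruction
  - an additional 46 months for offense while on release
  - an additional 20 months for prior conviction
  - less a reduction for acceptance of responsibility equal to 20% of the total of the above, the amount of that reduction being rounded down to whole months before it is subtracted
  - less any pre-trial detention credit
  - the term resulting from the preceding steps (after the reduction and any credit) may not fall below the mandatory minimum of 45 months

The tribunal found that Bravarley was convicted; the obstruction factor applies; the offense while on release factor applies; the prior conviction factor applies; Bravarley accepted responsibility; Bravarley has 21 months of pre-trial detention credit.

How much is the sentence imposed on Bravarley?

94 months

Obstruction enhancement: +55 months
Offense while on release enhancement: +46 months
Prior conviction enhancement: +20 months
Adjusted term: 22 months + 55 months + 46 months + 20 months = 143 months
Acceptance of responsibility reduction: 20% of 143 months = 28 months (rounded down)
After reduction: 143 − 28 = 115 months
Less pre-trial detention credit: 115 months − 21 months = 94 months
Minimum 45 months: 94 months meets the minimum, no increase.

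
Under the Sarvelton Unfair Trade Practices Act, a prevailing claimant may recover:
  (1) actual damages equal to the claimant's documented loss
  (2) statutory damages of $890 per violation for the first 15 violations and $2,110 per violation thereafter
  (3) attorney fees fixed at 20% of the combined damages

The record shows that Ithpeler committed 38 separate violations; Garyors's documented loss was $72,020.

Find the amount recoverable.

$160,680

First 15 violations: 15 × $890 = $13,350
Remaining violations: (38 − 15) × $2,110 = $48,530
Statutory damages: $13,350 + $48,530 = $61,880
Combined damages: $72,020 + $61,880 = $133,900
Attorney fees: 20% of $133,900 = $26,780
Total recovery: $133,900 + $26,780 = $160,680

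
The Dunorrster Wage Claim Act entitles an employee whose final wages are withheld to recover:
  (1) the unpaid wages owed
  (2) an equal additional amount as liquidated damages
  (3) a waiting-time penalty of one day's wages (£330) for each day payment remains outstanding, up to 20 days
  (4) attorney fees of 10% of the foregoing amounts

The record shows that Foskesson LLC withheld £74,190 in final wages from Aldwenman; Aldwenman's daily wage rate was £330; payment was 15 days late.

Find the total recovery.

Liquidated damages (equal amount): £74,190
Penalty days: min(15, 20) = 15
Waiting-time penalty: 15 × £330 = £4,950
Subtotal: £74,190 + £74,190 + £4,950 = £153,330
Attorney fees: 10% of £153,330 = £15,333
Total award: £153,330 + £15,333 = £168,663

£168,663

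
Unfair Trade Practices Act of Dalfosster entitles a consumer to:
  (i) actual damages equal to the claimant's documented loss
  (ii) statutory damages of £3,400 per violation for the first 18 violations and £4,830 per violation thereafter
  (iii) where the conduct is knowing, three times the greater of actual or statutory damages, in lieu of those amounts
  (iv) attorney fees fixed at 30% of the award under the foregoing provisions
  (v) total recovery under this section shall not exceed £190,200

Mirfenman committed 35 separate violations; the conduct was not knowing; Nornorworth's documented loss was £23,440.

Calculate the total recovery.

£190,200

First 18 violations: 18 × £3,400 = £61,200
Remaining violations: (35 − 18) × £4,830 = £82,110
Statutory damages: £61,200 + £82,110 = £143,310
Conduct not knowing: the in-lieu enhancement does not apply.
Actual plus statutory damages: £23,440 + £143,310 = £166,750
Attorney fees: 30% of £166,750 = £50,025
Total before cap: £166,750 + £50,025 = £216,775
Cap at £190,200: £216,775 exceeds the cap → £190,200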